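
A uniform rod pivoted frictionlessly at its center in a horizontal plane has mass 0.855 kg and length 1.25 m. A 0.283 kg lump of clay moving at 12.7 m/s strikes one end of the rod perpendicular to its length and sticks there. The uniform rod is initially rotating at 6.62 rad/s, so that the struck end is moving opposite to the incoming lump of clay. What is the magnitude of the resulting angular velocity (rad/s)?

About the pivot the impulsive forces during the collision are internal, so angular momentum about that axis is conserved.
I_p = (1/12)(0.855)(1.25)² = 0.1113 kg·m². Taking the sense of the lump of clay's angular momentum as positive, L_{lump} = m v R = (0.283)(12.7)(1.25/2) = 2.246 kg·m²/s.
L_i = −I_p ω_p + m v R = −(0.1113)(6.62) + 2.246 = 1.509 kg·m²/s.
After sticking, I_f = I_p + m R² = 0.1113 + (0.283)(1.25/2)² = 0.2219 kg·m².
ω_f = L_i / I_f = 1.509 / 0.2219 = 6.803 rad/s.

|ω_f| ≈ 6.80 rad/s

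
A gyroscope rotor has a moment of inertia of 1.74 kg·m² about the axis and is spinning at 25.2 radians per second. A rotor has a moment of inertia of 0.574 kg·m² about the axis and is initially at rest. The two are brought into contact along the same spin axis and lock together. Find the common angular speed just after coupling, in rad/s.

|ω_f| ≈ 18.9 rad/s

The coupling torques are internal; angular momentum about the shared axis is conserved.
Taking A's sense as positive: L = (1.740)(25.2) = 43.85 kg·m²·rad/s.
Combined I = 1.740 + 0.5740 = 2.314 kg·m².
ω_f = L / I = 43.85 / 2.314 = 18.95 rad/s.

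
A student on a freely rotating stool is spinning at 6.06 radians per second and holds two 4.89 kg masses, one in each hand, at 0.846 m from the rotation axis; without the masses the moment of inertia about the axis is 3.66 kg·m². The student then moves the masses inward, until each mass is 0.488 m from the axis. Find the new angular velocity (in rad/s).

No external torque acts about the spin axis, so angular momentum is conserved.
I₁ = 3.66 + 2(4.89)(0.846)² = 10.66 kg·m²; I₂ = 3.66 + 2(4.89)(0.488)² = 5.989 kg·m².
ω₂ = I₁ω₁ / I₂ = (10.66)(6.06 rad/s) / (5.989) = 10.79 rad/s.

ω₂ ≈ 10.8 rad/s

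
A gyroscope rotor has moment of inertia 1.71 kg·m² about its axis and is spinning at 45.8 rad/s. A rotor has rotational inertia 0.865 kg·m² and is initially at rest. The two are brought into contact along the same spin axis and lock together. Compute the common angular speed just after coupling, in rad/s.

The coupling torques are internal; angular momentum about the shared axis is conserved.
Taking A's sense as positive: L = (1.710)(45.8) = 78.32 kg·m²·rad/s.
Combined I = 1.710 + 0.8650 = 2.575 kg·m².
ω_f = L / I = 78.32 / 2.575 = 30.41 rad/s.

|ω_f| ≈ 30.4 rad/s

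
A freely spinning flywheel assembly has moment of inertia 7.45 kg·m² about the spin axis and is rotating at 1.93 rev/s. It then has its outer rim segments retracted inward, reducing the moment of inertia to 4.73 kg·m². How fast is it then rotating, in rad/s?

ω₂ ≈ 19.1 rad/s

No external torque acts about the spin axis, so angular momentum is conserved.
ω₂ = I₁ω₁ / I₂ = (7.450)(1.93 rev/s) / (4.730) = 3.040 rev/s = 19.10 rad/s.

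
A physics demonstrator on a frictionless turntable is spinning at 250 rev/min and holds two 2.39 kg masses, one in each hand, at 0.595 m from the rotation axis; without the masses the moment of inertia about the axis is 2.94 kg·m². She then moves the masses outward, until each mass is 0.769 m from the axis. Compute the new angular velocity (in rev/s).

ω₂ ≈ 3.35 rev/s

With no external torque about the axis, L is conserved: I₁ω₁ = I₂ω₂.
I₁ = 2.94 + 2(2.39)(0.595)² = 4.632 kg·m²; I₂ = 2.94 + 2(2.39)(0.769)² = 5.767 kg·m².
ω₂ = I₁ω₁ / I₂ = (4.632)(250 rpm) / (5.767) = 200.8 rpm = 3.347 rev/s.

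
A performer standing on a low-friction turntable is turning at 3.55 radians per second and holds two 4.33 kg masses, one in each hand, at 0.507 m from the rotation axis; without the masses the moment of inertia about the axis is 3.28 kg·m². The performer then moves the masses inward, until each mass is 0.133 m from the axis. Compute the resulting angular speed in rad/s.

No external torque acts about the spin axis, so angular momentum is conserved.
I₁ = 3.28 + 2(4.33)(0.507)² = 5.506 kg·m²; I₂ = 3.28 + 2(4.33)(0.133)² = 3.433 kg·m².
ω₂ = I₁ω₁ / I₂ = (5.506)(3.55 rad/s) / (3.433) = 5.693 rad/s.

ω₂ ≈ 5.69 rad/s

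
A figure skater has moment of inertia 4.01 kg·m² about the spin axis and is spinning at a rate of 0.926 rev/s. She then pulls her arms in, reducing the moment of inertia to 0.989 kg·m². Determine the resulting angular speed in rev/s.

ω₂ ≈ 3.75 rev/s

No external torque acts about the spin axis, so angular momentum is conserved.
ω₂ = I₁ω₁ / I₂ = (4.010)(0.926 rev/s) / (0.9890) = 3.755 rev/s.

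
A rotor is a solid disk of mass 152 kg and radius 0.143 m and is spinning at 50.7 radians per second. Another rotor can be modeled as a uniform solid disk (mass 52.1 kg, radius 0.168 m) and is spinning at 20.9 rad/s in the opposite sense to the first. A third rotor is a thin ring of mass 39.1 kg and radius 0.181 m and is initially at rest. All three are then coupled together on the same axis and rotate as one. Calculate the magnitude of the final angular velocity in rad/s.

|ω_f| ≈ 17.8 rad/s

The coupling torques are internal; angular momentum about the shared axis is conserved.
Moments of inertia: I_A = ½(152)(0.143)² = 1.554 kg·m²; I_B = ½(52.1)(0.168)² = 0.7352 kg·m²; I_C = (39.1)(0.181)² = 1.281 kg·m².
Taking A's sense as positive: L = (1.554)(50.7) − (0.7352)(20.9) = 63.43 kg·m²·rad/s.
Combined I = 1.554 + 0.7352 + 1.281 = 3.570 kg·m².
ω_f = L / I = 63.43 / 3.570 = 17.77 rad/s.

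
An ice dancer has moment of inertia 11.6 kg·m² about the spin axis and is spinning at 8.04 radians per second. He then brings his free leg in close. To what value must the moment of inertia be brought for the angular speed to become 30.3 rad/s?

I₂ ≈ 3.08 kg·m²

Angular momentum about the spin axis is conserved since the torque about it is zero.
I₂ = I₁ω₁ / ω₂ = (11.6)(8.04) / (30.3) = 3.078 kg·m².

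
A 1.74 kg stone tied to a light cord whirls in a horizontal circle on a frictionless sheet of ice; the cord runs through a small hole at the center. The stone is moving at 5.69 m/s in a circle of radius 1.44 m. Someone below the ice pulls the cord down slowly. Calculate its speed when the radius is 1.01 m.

v₂ ≈ 8.11 m/s

The only horizontal force on the mass is along the cord (radial), so it exerts no torque about the hole and angular momentum m v r is conserved.
v₂ = v₁ r₁ / r₂ = (5.69)(1.44) / (1.01) = 8.112 m/s.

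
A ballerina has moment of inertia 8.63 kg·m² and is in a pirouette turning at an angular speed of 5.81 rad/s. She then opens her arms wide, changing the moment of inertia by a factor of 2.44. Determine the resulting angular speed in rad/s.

Angular momentum about the spin axis is conserved since the torque about it is zero.
I₂ = 2.44 × 8.63 = 21.06 kg·m².
ω₂ = I₁ω₁ / I₂ = (8.630)(5.81 rad/s) / (21.06) = 2.381 rad/s.

ω₂ ≈ 2.38 rad/s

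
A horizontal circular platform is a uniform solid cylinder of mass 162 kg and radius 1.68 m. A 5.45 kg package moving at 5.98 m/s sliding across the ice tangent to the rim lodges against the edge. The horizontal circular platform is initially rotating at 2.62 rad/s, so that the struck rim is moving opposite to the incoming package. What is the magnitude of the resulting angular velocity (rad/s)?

The axle reaction passes through the central axle and exerts no torque about it; angular momentum about the central axle is conserved through the impact.
I_p = ½(162)(1.68)² = 228.6 kg·m². Taking the sense of the package's angular momentum as positive, L_{package} = m v R = (5.45)(5.98)(1.68) = 54.75 kg·m²/s.
L_i = −I_p ω_p + m v R = −(228.6)(2.62) + 54.75 = -544.2 kg·m²/s.
After sticking, I_f = I_p + m R² = 228.6 + (5.45)(1.68)² = 244.0 kg·m².
ω_f = L_i / I_f = -544.2 / 244.0 = -2.230 rad/s.

|ω_f| ≈ 2.23 rad/s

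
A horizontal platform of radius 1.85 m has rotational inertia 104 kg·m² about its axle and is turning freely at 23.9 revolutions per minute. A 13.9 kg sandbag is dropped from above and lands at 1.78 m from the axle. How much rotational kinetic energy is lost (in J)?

No external torque acts about the axle; L_before = L_after.
Added inertia Σmr² = (13.9)(1.78)² = 44.04 kg·m²; I_f = 104.0 + 44.04 = 148.0 kg·m².
ω_f = I_p ω_i / I_f = (104.0)(23.9) / 148.0 = 16.79 rpm.
KE_i = ½(104.0)(2.503 rad/s)² = 325.7 J; KE_f = ½(148.0)(1.758)² = 228.8 J.

energy lost ≈ 96.9 J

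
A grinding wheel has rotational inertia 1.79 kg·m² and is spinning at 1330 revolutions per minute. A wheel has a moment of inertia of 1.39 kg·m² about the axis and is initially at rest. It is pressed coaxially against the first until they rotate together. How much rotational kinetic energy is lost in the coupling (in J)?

No external torque acts about the common axis, so total angular momentum is conserved.
Taking A's sense as positive: L = (1.790)(1330) = 2381 kg·m²·rpm.
Combined I = 1.790 + 1.390 = 3.180 kg·m².
ω_f = L / I = 2381 / 3.180 = 748.6 rpm.
KE_i = ½ΣIω² = 17360 J; KE_f = ½(3.180)(78.40)² = 9773 J.

ΔKE lost ≈ 7590 J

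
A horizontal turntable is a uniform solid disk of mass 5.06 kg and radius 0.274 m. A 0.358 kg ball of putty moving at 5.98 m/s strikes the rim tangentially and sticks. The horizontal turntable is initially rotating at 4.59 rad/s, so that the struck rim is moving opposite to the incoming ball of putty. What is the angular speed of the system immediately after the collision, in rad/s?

The axle reaction passes through the axle and exerts no torque about it; angular momentum about the axle is conserved through the impact.
I_p = ½(5.06)(0.274)² = 0.1899 kg·m². Taking the sense of the ball of putty's angular momentum as positive, L_{ball} = m v R = (0.358)(5.98)(0.274) = 0.5866 kg·m²/s.
L_i = −I_p ω_p + m v R = −(0.1899)(4.59) + 0.5866 = -0.2852 kg·m²/s.
After sticking, I_f = I_p + m R² = 0.1899 + (0.358)(0.274)² = 0.2168 kg·m².
ω_f = L_i / I_f = -0.2852 / 0.2168 = -1.316 rad/s.

|ω_f| ≈ 1.32 rad/s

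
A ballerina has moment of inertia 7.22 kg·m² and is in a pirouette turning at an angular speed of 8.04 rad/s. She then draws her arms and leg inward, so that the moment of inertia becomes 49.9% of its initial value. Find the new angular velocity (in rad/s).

ω₂ ≈ 16.1 rad/s

Angular momentum about the spin axis is conserved since the torque about it is zero.
I₂ = 0.499 × 7.22 = 3.603 kg·m².
ω₂ = I₁ω₁ / I₂ = (7.220)(8.04 rad/s) / (3.603) = 16.11 rad/s.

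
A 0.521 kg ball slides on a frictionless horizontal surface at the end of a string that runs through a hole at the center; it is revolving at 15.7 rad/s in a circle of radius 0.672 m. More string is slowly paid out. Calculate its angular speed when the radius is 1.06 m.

The constraining force is radial, so m r² ω about the center is conserved.
ω₂ = ω₁ (r₁/r₂)² = (15.7)(0.672/1.06)² = 6.310 rad/s.

ω₂ ≈ 6.31 rad/s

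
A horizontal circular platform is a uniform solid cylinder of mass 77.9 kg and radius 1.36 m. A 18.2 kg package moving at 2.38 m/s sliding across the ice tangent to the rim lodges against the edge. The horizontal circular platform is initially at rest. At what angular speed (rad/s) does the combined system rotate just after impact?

|ω_f| ≈ 0.557 rad/s

The axle reaction passes through the central axle and exerts no torque about it; angular momentum about the central axle is conserved through the impact.
I_p = ½(77.9)(1.36)² = 72.04 kg·m². Taking the sense of the package's angular momentum as positive, L_{package} = m v R = (18.2)(2.38)(1.36) = 58.91 kg·m²/s.
L_i = 0 + 58.91 = 58.91 kg·m²/s.
After sticking, I_f = I_p + m R² = 72.04 + (18.2)(1.36)² = 105.7 kg·m².
ω_f = L_i / I_f = 58.91 / 105.7 = 0.5573 rad/s.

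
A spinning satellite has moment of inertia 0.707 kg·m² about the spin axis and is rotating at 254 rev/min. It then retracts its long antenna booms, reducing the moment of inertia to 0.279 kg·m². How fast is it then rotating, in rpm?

ω₂ ≈ 644 rpm

Angular momentum about the spin axis is conserved since the torque about it is zero.
ω₂ = I₁ω₁ / I₂ = (0.7070)(254 rpm) / (0.2790) = 643.6 rpm.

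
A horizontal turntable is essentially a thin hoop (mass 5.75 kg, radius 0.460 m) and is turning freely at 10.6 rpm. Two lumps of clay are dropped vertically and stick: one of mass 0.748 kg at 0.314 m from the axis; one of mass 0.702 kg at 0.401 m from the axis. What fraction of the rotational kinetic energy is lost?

The added mass arrives with no angular momentum about the axis, and any external torque about the axis is negligible, so the system's angular momentum is conserved.
I_p = (5.75)(0.460)² = 1.217 kg·m².
Added inertia Σmr² = (0.748)(0.314)² + (0.702)(0.401)² = 0.1866 kg·m²; I_f = 1.217 + 0.1866 = 1.403 kg·m².
ω_f = I_p ω_i / I_f = (1.217)(10.6) / 1.403 = 9.190 rpm.
KE_i = ½(1.217)(1.110 rad/s)² = 0.7496 J; KE_f = ½(1.403)(0.9624)² = 0.6499 J.
Fraction lost = 0.1330.

fraction ≈ 0.133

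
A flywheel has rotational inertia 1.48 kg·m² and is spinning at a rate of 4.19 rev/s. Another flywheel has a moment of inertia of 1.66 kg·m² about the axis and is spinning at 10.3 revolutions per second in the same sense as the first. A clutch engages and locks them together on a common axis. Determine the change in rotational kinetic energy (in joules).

The coupling torques are internal; angular momentum about the shared axis is conserved.
Taking A's sense as positive: L = (1.480)(4.19) + (1.660)(10.3) = 23.30 kg·m²·rev/s.
Combined I = 1.480 + 1.660 = 3.140 kg·m².
ω_f = L / I = 23.30 / 3.140 = 7.420 rev/s.
KE_i = ½ΣIω² = 3989 J; KE_f = ½(3.140)(46.62)² = 3413 J.

ΔKE ≈ -577 J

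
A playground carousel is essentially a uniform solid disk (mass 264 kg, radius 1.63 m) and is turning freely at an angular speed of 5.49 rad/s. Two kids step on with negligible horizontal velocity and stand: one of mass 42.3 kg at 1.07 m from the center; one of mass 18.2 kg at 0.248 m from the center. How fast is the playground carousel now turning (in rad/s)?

ω_f ≈ 4.81 rad/s

No external torque acts about the center; L_before = L_after.
I_p = ½(264)(1.63)² = 350.7 kg·m².
Added inertia Σmr² = (42.3)(1.07)² + (18.2)(0.248)² = 49.55 kg·m²; I_f = 350.7 + 49.55 = 400.3 kg·m².
ω_f = I_p ω_i / I_f = (350.7)(5.49) / 400.3 = 4.810 rad/s.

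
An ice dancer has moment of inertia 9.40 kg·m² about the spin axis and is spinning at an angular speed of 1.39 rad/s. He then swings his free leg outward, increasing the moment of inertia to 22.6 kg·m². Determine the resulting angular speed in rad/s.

ω₂ ≈ 0.578 rad/s

No external torque acts about the spin axis, so angular momentum is conserved.
ω₂ = I₁ω₁ / I₂ = (9.400)(1.39 rad/s) / (22.60) = 0.5781 rad/s.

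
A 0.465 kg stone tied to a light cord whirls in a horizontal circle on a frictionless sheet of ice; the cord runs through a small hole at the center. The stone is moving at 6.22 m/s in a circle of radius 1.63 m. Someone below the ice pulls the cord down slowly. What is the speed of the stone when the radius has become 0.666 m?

v₂ ≈ 15.2 m/s

Central (radial) force ⇒ zero torque about the center ⇒ m v r is constant.
v₂ = v₁ r₁ / r₂ = (6.22)(1.63) / (0.666) = 15.22 m/s.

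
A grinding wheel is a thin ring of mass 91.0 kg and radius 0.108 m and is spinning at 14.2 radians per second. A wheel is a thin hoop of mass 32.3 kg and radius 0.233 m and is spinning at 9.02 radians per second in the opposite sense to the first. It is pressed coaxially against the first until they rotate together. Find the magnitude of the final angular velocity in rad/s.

No external torque acts about the common axis, so total angular momentum is conserved.
Moments of inertia: I_A = (91.0)(0.108)² = 1.061 kg·m²; I_B = (32.3)(0.233)² = 1.754 kg·m².
Taking A's sense as positive: L = (1.061)(14.2) − (1.754)(9.02) = -0.7447 kg·m²·rad/s.
Combined I = 1.061 + 1.754 = 2.815 kg·m².
ω_f = L / I = -0.7447 / 2.815 = -0.2645 rad/s.

|ω_f| ≈ 0.265 rad/s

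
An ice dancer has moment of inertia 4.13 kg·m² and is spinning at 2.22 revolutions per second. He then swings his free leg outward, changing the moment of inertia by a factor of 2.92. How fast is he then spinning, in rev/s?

With no external torque about the axis, L is conserved: I₁ω₁ = I₂ω₂.
I₂ = 2.92 × 4.13 = 12.06 kg·m².
ω₂ = I₁ω₁ / I₂ = (4.130)(2.22 rev/s) / (12.06) = 0.7603 rev/s.

ω₂ ≈ 0.760 rev/s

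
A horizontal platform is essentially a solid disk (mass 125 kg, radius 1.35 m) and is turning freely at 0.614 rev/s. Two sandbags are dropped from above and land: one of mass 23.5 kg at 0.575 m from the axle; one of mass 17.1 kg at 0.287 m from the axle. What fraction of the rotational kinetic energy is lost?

The added mass arrives with no angular momentum about the axle, and any external torque about the axle is negligible, so the system's angular momentum is conserved.
I_p = ½(125)(1.35)² = 113.9 kg·m².
Added inertia Σmr² = (23.5)(0.575)² + (17.1)(0.287)² = 9.178 kg·m²; I_f = 113.9 + 9.178 = 123.1 kg·m².
ω_f = I_p ω_i / I_f = (113.9)(0.614) / 123.1 = 0.5682 rev/s.
KE_i = ½(113.9)(3.858 rad/s)² = 847.6 J; KE_f = ½(123.1)(3.570)² = 784.4 J.
Fraction lost = 0.07457.

fraction ≈ 0.0746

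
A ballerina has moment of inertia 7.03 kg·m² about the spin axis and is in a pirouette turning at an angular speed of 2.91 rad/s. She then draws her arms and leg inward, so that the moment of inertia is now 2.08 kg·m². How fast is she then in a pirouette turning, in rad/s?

Angular momentum about the spin axis is conserved since the torque about it is zero.
ω₂ = I₁ω₁ / I₂ = (7.030)(2.91 rad/s) / (2.080) = 9.835 rad/s.

ω₂ ≈ 9.84 rad/s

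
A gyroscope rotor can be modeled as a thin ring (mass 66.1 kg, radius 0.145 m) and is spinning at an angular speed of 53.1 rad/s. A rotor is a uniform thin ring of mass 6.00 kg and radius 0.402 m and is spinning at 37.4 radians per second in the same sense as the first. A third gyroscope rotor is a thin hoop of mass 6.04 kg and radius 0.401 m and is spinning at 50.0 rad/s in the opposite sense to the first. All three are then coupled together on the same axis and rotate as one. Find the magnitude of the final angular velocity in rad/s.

|ω_f| ≈ 18.5 rad/s

The coupling torques are internal; angular momentum about the shared axis is conserved.
Moments of inertia: I_A = (66.1)(0.145)² = 1.390 kg·m²; I_B = (6.00)(0.402)² = 0.9696 kg·m²; I_C = (6.04)(0.401)² = 0.9712 kg·m².
Taking A's sense as positive: L = (1.390)(53.1) + (0.9696)(37.4) − (0.9712)(50.0) = 61.50 kg·m²·rad/s.
Combined I = 1.390 + 0.9696 + 0.9712 = 3.331 kg·m².
ω_f = L / I = 61.50 / 3.331 = 18.46 rad/s.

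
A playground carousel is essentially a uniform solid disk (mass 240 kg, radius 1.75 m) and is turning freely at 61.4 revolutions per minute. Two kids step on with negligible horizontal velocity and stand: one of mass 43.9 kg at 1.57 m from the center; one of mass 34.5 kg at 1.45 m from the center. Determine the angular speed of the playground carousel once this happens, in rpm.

ω_f ≈ 41.2 rpm

No external torque acts about the center; L_before = L_after.
I_p = ½(240)(1.75)² = 367.5 kg·m².
Added inertia Σmr² = (43.9)(1.57)² + (34.5)(1.45)² = 180.7 kg·m²; I_f = 367.5 + 180.7 = 548.2 kg·m².
ω_f = I_p ω_i / I_f = (367.5)(61.4) / 548.2 = 41.16 rpm.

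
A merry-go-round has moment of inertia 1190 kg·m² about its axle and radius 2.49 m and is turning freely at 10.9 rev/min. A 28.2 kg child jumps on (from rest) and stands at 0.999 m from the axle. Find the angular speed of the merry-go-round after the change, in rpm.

No external torque acts about the axle; L_before = L_after.
Added inertia Σmr² = (28.2)(0.999)² = 28.14 kg·m²; I_f = 1190 + 28.14 = 1218 kg·m².
ω_f = I_p ω_i / I_f = (1190)(10.9) / 1218 = 10.65 rpm.

ω_f ≈ 10.6 rpm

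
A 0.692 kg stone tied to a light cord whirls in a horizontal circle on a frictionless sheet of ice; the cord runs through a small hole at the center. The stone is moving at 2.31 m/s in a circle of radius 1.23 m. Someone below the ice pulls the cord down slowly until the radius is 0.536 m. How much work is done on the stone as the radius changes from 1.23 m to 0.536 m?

The only horizontal force on the mass is along the cord (radial), so it exerts no torque about the hole and angular momentum m v r is conserved.
v₂ = v₁ r₁ / r₂ = (2.31)(1.23) / (0.536) = 5.301 m/s.
W = ΔKE = ½m(v₂² − v₁²) = 7.876 J.

W ≈ 7.88 J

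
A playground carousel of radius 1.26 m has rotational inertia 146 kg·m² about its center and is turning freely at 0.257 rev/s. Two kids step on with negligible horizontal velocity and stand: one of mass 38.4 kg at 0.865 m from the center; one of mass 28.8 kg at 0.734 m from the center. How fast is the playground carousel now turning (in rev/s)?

The added mass arrives with no angular momentum about the center, and any external torque about the center is negligible, so the system's angular momentum is conserved.
Added inertia Σmr² = (38.4)(0.865)² + (28.8)(0.734)² = 44.25 kg·m²; I_f = 146.0 + 44.25 = 190.2 kg·m².
ω_f = I_p ω_i / I_f = (146.0)(0.257) / 190.2 = 0.1972 rev/s.

ω_f ≈ 0.197 rev/s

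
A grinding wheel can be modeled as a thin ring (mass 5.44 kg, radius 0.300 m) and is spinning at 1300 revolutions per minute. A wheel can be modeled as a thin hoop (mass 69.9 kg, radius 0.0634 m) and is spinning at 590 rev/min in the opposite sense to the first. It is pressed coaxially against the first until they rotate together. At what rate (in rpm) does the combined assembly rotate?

No external torque acts about the common axis, so total angular momentum is conserved.
Moments of inertia: I_A = (5.44)(0.300)² = 0.4896 kg·m²; I_B = (69.9)(0.0634)² = 0.2810 kg·m².
Taking A's sense as positive: L = (0.4896)(1300) − (0.2810)(590) = 470.7 kg·m²·rpm.
Combined I = 0.4896 + 0.2810 = 0.7706 kg·m².
ω_f = L / I = 470.7 / 0.7706 = 610.9 rpm.

|ω_f| ≈ 611 rpm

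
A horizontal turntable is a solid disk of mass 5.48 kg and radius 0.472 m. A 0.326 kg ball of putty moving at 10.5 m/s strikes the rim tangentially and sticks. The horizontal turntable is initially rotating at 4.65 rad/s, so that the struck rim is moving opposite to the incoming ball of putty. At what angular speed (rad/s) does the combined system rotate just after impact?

|ω_f| ≈ 1.79 rad/s

The axle reaction passes through the axle and exerts no torque about it; angular momentum about the axle is conserved through the impact.
I_p = ½(5.48)(0.472)² = 0.6104 kg·m². Taking the sense of the ball of putty's angular momentum as positive, L_{ball} = m v R = (0.326)(10.5)(0.472) = 1.616 kg·m²/s.
L_i = −I_p ω_p + m v R = −(0.6104)(4.65) + 1.616 = -1.223 kg·m²/s.
After sticking, I_f = I_p + m R² = 0.6104 + (0.326)(0.472)² = 0.6831 kg·m².
ω_f = L_i / I_f = -1.223 / 0.6831 = -1.790 rad/s.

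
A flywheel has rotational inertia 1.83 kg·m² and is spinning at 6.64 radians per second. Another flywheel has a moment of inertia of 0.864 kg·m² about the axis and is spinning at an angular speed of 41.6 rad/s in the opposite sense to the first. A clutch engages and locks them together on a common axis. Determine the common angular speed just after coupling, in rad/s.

|ω_f| ≈ 8.83 rad/s

The coupling torques are internal; angular momentum about the shared axis is conserved.
Taking A's sense as positive: L = (1.830)(6.64) − (0.8640)(41.6) = -23.79 kg·m²·rad/s.
Combined I = 1.830 + 0.8640 = 2.694 kg·m².
ω_f = L / I = -23.79 / 2.694 = -8.831 rad/s.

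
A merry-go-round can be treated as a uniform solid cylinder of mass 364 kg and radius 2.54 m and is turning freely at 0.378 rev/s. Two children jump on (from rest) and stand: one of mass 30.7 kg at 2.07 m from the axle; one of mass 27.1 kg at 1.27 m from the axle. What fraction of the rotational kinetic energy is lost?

The added mass arrives with no angular momentum about the axle, and any external torque about the axle is negligible, so the system's angular momentum is conserved.
I_p = ½(364)(2.54)² = 1174 kg·m².
Added inertia Σmr² = (30.7)(2.07)² + (27.1)(1.27)² = 175.3 kg·m²; I_f = 1174 + 175.3 = 1349 kg·m².
ω_f = I_p ω_i / I_f = (1174)(0.378) / 1349 = 0.3289 rev/s.
KE_i = ½(1174)(2.375 rad/s)² = 3312 J; KE_f = ½(1349)(2.067)² = 2882 J.
Fraction lost = 0.1299.

fraction ≈ 0.130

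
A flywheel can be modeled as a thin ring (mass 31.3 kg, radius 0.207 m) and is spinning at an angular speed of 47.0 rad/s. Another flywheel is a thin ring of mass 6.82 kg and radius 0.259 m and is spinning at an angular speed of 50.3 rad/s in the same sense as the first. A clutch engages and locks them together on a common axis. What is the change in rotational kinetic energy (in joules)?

ΔKE ≈ -1.86 J

No external torque acts about the common axis, so total angular momentum is conserved.
Moments of inertia: I_A = (31.3)(0.207)² = 1.341 kg·m²; I_B = (6.82)(0.259)² = 0.4575 kg·m².
Taking A's sense as positive: L = (1.341)(47.0) + (0.4575)(50.3) = 86.05 kg·m²·rad/s.
Combined I = 1.341 + 0.4575 = 1.799 kg·m².
ω_f = L / I = 86.05 / 1.799 = 47.84 rad/s.
KE_i = ½ΣIω² = 2060 J; KE_f = ½(1.799)(47.84)² = 2058 J.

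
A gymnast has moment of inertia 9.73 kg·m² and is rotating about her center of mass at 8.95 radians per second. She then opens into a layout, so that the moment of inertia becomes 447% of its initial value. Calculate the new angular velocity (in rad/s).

ω₂ ≈ 2.00 rad/s

With no external torque about the axis, L is conserved: I₁ω₁ = I₂ω₂.
I₂ = 4.47 × 9.73 = 43.49 kg·m².
ω₂ = I₁ω₁ / I₂ = (9.730)(8.95 rad/s) / (43.49) = 2.002 rad/s.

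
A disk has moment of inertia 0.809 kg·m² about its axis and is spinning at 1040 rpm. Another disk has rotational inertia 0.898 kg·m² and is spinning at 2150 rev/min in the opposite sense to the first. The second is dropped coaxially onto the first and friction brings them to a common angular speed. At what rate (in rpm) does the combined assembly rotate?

The coupling torques are internal; angular momentum about the shared axis is conserved.
Taking A's sense as positive: L = (0.8090)(1040) − (0.8980)(2150) = -1089 kg·m²·rpm.
Combined I = 0.8090 + 0.8980 = 1.707 kg·m².
ω_f = L / I = -1089 / 1.707 = -638.2 rpm.

|ω_f| ≈ 638 rpm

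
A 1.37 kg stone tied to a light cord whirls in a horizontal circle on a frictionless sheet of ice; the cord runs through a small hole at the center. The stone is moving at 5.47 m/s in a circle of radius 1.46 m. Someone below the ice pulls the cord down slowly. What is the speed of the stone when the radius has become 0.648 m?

The only horizontal force on the mass is along the cord (radial), so it exerts no torque about the hole and angular momentum m v r is conserved.
v₂ = v₁ r₁ / r₂ = (5.47)(1.46) / (0.648) = 12.32 m/s.

v₂ ≈ 12.3 m/s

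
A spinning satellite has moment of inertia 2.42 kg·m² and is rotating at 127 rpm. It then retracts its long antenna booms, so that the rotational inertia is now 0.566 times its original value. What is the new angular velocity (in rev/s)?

No external torque acts about the spin axis, so angular momentum is conserved.
I₂ = 0.566 × 2.42 = 1.370 kg·m².
ω₂ = I₁ω₁ / I₂ = (2.420)(127 rpm) / (1.370) = 224.4 rpm = 3.740 rev/s.

ω₂ ≈ 3.74 rev/s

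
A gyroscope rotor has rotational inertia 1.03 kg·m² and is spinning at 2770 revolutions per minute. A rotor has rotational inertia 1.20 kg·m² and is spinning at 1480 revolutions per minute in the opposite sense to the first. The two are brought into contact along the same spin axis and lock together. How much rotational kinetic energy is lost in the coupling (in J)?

ΔKE lost ≈ 54900 J

No external torque acts about the common axis, so total angular momentum is conserved.
Taking A's sense as positive: L = (1.030)(2770) − (1.200)(1480) = 1077 kg·m²·rpm.
Combined I = 1.030 + 1.200 = 2.230 kg·m².
ω_f = L / I = 1077 / 2.230 = 483.0 rpm.
KE_i = ½ΣIω² = 57750 J; KE_f = ½(2.230)(50.58)² = 2853 J.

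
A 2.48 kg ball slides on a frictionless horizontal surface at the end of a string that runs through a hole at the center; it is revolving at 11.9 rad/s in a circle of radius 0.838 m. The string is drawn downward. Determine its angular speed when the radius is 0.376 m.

ω₂ ≈ 59.1 rad/s

No torque about the axis ⇒ m r₁² ω₁ = m r₂² ω₂.
ω₂ = ω₁ (r₁/r₂)² = (11.9)(0.838/0.376)² = 59.11 rad/s.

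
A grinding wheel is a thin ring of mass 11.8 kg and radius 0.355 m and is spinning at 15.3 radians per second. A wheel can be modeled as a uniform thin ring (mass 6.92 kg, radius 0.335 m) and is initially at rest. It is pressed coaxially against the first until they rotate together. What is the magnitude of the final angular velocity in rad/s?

No external torque acts about the common axis, so total angular momentum is conserved.
Moments of inertia: I_A = (11.8)(0.355)² = 1.487 kg·m²; I_B = (6.92)(0.335)² = 0.7766 kg·m².
Taking A's sense as positive: L = (1.487)(15.3) = 22.75 kg·m²·rad/s.
Combined I = 1.487 + 0.7766 = 2.264 kg·m².
ω_f = L / I = 22.75 / 2.264 = 10.05 rad/s.

|ω_f| ≈ 10.1 rad/s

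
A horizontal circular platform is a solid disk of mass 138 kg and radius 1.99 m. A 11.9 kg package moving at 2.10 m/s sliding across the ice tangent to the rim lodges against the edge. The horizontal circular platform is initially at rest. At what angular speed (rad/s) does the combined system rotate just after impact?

|ω_f| ≈ 0.155 rad/s

The axle reaction passes through the central axle and exerts no torque about it; angular momentum about the central axle is conserved through the impact.
I_p = ½(138)(1.99)² = 273.2 kg·m². Taking the sense of the package's angular momentum as positive, L_{package} = m v R = (11.9)(2.10)(1.99) = 49.73 kg·m²/s.
L_i = 0 + 49.73 = 49.73 kg·m²/s.
After sticking, I_f = I_p + m R² = 273.2 + (11.9)(1.99)² = 320.4 kg·m².
ω_f = L_i / I_f = 49.73 / 320.4 = 0.1552 rad/s.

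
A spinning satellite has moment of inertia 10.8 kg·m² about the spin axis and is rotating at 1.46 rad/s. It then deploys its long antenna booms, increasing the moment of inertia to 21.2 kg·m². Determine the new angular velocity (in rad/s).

Angular momentum about the spin axis is conserved since the torque about it is zero.
ω₂ = I₁ω₁ / I₂ = (10.80)(1.46 rad/s) / (21.20) = 0.7438 rad/s.

ω₂ ≈ 0.744 rad/s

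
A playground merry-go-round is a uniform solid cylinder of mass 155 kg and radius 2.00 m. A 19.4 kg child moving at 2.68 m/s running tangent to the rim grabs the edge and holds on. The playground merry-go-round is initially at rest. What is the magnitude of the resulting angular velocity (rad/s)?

|ω_f| ≈ 0.268 rad/s

The axle reaction passes through the axle and exerts no torque about it; angular momentum about the axle is conserved through the impact.
I_p = ½(155)(2.00)² = 310.0 kg·m². Taking the sense of the child's angular momentum as positive, L_{child} = m v R = (19.4)(2.68)(2.00) = 104.0 kg·m²/s.
L_i = 0 + 104.0 = 104.0 kg·m²/s.
After sticking, I_f = I_p + m R² = 310.0 + (19.4)(2.00)² = 387.6 kg·m².
ω_f = L_i / I_f = 104.0 / 387.6 = 0.2683 rad/s.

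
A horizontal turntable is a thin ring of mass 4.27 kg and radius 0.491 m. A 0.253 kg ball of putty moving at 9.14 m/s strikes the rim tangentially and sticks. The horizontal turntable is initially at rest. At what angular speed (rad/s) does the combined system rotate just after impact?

About the axle the impulsive forces during the collision are internal, so angular momentum about that axis is conserved.
I_p = (4.27)(0.491)² = 1.029 kg·m². Taking the sense of the ball of putty's angular momentum as positive, L_{ball} = m v R = (0.253)(9.14)(0.491) = 1.135 kg·m²/s.
L_i = 0 + 1.135 = 1.135 kg·m²/s.
After sticking, I_f = I_p + m R² = 1.029 + (0.253)(0.491)² = 1.090 kg·m².
ω_f = L_i / I_f = 1.135 / 1.090 = 1.041 rad/s.

|ω_f| ≈ 1.04 rad/s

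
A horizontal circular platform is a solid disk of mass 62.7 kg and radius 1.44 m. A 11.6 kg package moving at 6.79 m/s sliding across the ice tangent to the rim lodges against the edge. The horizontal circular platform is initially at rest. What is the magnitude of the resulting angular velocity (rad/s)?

|ω_f| ≈ 1.27 rad/s

The axle reaction passes through the central axle and exerts no torque about it; angular momentum about the central axle is conserved through the impact.
I_p = ½(62.7)(1.44)² = 65.01 kg·m². Taking the sense of the package's angular momentum as positive, L_{package} = m v R = (11.6)(6.79)(1.44) = 113.4 kg·m²/s.
L_i = 0 + 113.4 = 113.4 kg·m²/s.
After sticking, I_f = I_p + m R² = 65.01 + (11.6)(1.44)² = 89.06 kg·m².
ω_f = L_i / I_f = 113.4 / 89.06 = 1.274 rad/s.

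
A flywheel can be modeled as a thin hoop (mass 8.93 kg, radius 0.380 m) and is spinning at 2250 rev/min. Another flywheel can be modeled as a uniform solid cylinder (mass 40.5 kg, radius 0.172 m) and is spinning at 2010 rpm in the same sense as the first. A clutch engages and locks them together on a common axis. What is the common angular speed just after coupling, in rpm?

|ω_f| ≈ 2170 rpm

No external torque acts about the common axis, so total angular momentum is conserved.
Moments of inertia: I_A = (8.93)(0.380)² = 1.289 kg·m²; I_B = ½(40.5)(0.172)² = 0.5991 kg·m².
Taking A's sense as positive: L = (1.289)(2250) + (0.5991)(2010) = 4105 kg·m²·rpm.
Combined I = 1.289 + 0.5991 = 1.889 kg·m².
ω_f = L / I = 4105 / 1.889 = 2174 rpm.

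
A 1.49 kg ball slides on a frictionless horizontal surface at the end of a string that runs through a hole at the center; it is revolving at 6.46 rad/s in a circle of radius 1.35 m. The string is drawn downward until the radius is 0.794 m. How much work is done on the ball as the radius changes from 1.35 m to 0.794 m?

The constraining force is radial, so m r² ω about the center is conserved.
ω₂ = ω₁ (r₁/r₂)² = (6.46)(1.35/0.794)² = 18.67 rad/s.
W = ΔKE = ½m(v₂² − v₁²) = 107.1 J.

W ≈ 107 J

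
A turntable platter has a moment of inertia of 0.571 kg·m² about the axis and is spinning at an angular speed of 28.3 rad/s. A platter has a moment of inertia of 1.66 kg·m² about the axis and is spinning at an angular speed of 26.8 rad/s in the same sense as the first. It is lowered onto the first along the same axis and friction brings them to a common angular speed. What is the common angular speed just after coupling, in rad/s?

The coupling torques are internal; angular momentum about the shared axis is conserved.
Taking A's sense as positive: L = (0.5710)(28.3) + (1.660)(26.8) = 60.65 kg·m²·rad/s.
Combined I = 0.5710 + 1.660 = 2.231 kg·m².
ω_f = L / I = 60.65 / 2.231 = 27.18 rad/s.

|ω_f| ≈ 27.2 rad/s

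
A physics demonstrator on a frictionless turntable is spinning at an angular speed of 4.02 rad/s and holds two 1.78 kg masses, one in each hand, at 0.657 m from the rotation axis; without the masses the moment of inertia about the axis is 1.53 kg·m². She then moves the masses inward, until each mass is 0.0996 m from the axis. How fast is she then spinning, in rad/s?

With no external torque about the axis, L is conserved: I₁ω₁ = I₂ω₂.
I₁ = 1.53 + 2(1.78)(0.657)² = 3.067 kg·m²; I₂ = 1.53 + 2(1.78)(0.0996)² = 1.565 kg·m².
ω₂ = I₁ω₁ / I₂ = (3.067)(4.02 rad/s) / (1.565) = 7.876 rad/s.

ω₂ ≈ 7.88 rad/s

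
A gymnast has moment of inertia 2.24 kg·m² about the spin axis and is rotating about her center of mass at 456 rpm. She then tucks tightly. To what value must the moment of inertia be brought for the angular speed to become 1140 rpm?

I₂ ≈ 0.896 kg·m²

No external torque acts about the spin axis, so angular momentum is conserved.
I₂ = I₁ω₁ / ω₂ = (2.24)(456) / (1140) = 0.8960 kg·m².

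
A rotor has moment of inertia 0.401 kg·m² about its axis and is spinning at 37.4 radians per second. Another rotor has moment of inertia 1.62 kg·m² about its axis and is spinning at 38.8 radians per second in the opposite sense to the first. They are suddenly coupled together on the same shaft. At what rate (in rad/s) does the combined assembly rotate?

No external torque acts about the common axis, so total angular momentum is conserved.
Taking A's sense as positive: L = (0.4010)(37.4) − (1.620)(38.8) = -47.86 kg·m²·rad/s.
Combined I = 0.4010 + 1.620 = 2.021 kg·m².
ω_f = L / I = -47.86 / 2.021 = -23.68 rad/s.

|ω_f| ≈ 23.7 rad/s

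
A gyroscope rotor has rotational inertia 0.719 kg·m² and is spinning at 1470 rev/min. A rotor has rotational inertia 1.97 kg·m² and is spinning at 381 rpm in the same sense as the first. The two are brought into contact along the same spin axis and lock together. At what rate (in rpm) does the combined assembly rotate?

No external torque acts about the common axis, so total angular momentum is conserved.
Taking A's sense as positive: L = (0.7190)(1470) + (1.970)(381) = 1808 kg·m²·rpm.
Combined I = 0.7190 + 1.970 = 2.689 kg·m².
ω_f = L / I = 1808 / 2.689 = 672.2 rpm.

|ω_f| ≈ 672 rpm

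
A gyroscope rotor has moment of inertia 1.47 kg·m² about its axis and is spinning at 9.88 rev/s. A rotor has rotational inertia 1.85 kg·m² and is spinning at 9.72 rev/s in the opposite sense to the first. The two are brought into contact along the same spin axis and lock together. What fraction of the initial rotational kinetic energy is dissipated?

fraction ≈ 0.989

No external torque acts about the common axis, so total angular momentum is conserved.
Taking A's sense as positive: L = (1.470)(9.88) − (1.850)(9.72) = -3.458 kg·m²·rev/s.
Combined I = 1.470 + 1.850 = 3.320 kg·m².
ω_f = L / I = -3.458 / 3.320 = -1.042 rev/s.
KE_i = ½ΣIω² = 6283 J; KE_f = ½(3.320)(6.545)² = 71.11 J.
Fraction dissipated = (KE_i − KE_f)/KE_i = 0.9887.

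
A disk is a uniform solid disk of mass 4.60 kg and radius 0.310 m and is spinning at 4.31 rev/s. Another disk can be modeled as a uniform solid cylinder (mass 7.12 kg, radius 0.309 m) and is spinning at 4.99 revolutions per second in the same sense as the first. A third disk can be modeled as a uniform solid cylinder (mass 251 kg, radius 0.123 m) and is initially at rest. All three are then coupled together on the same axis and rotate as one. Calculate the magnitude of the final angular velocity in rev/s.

|ω_f| ≈ 1.08 rev/s

The coupling torques are internal; angular momentum about the shared axis is conserved.
Moments of inertia: I_A = ½(4.60)(0.310)² = 0.2210 kg·m²; I_B = ½(7.12)(0.309)² = 0.3399 kg·m²; I_C = ½(251)(0.123)² = 1.899 kg·m².
Taking A's sense as positive: L = (0.2210)(4.31) + (0.3399)(4.99) = 2.649 kg·m²·rev/s.
Combined I = 0.2210 + 0.3399 + 1.899 = 2.460 kg·m².
ω_f = L / I = 2.649 / 2.460 = 1.077 rev/s.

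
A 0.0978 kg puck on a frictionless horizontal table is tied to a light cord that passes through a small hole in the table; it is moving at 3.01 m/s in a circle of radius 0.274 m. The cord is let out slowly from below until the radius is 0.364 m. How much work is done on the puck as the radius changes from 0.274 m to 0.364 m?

W ≈ -0.192 J

Central (radial) force ⇒ zero torque about the center ⇒ m v r is constant.
v₂ = v₁ r₁ / r₂ = (3.01)(0.274) / (0.364) = 2.266 m/s.
W = ΔKE = ½m(v₂² − v₁²) = -0.1920 J.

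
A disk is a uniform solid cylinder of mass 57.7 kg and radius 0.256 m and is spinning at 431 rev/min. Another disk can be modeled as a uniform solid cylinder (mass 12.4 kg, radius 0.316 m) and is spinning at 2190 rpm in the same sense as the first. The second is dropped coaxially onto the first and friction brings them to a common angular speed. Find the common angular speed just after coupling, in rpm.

No external torque acts about the common axis, so total angular momentum is conserved.
Moments of inertia: I_A = ½(57.7)(0.256)² = 1.891 kg·m²; I_B = ½(12.4)(0.316)² = 0.6191 kg·m².
Taking A's sense as positive: L = (1.891)(431) + (0.6191)(2190) = 2171 kg·m²·rpm.
Combined I = 1.891 + 0.6191 = 2.510 kg·m².
ω_f = L / I = 2171 / 2.510 = 864.9 rpm.

|ω_f| ≈ 865 rpm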